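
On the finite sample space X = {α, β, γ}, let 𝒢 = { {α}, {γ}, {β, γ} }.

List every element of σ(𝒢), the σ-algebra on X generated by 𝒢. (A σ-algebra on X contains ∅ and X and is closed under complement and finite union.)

Take S₀ = 𝒢 ∪ {∅, X} = { {}, {α}, {γ}, {β, γ}, X }.
Step 1: +2 →
  {α, β}  = ᶜ of {γ}
  {α, γ}  = {γ} ∪ {α}
Step 2 adds 1:
  {β}  = ᶜ of {α, γ}
After Step 3 the family is unchanged; done.

Hence σ(𝒢) has 8 members: { {}, {α}, {β}, {γ}, {α, β}, {α, γ}, {β, γ}, X }.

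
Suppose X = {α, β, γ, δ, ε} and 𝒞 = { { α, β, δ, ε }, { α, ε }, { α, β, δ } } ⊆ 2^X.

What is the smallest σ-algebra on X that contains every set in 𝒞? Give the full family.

Begin from { ∅, { α, ε }, { α, β, δ }, { α, β, δ, ε }, X } (that is, 𝒞 plus ∅ and X).
Iteration 1 adds 3:
  { γ }  = ᶜ of { α, β, δ, ε }
  { γ, ε }  = ᶜ of { α, β, δ }
  { β, γ, δ }  = ᶜ of { α, ε }
  (now 8)
Iteration 2. New:
  { α, γ, ε }  = { γ } ∪ { α, ε }
  { α, β, γ, δ }  = { γ } ∪ { α, β, δ }
  { β, γ, δ, ε }  = { γ, ε } ∪ { β, γ, δ }
  (now 11)
Iteration 3 (3 new):
  { α }  = ᶜ of { β, γ, δ, ε }
  { ε }  = ᶜ of { α, β, γ, δ }
  { β, δ }  = ᶜ of { α, γ, ε }
  (now 14)
Iteration 4 adds 2:
  { α, γ }  = { γ } ∪ { α }
  { β, δ, ε }  = { β, δ } ∪ { ε }
  (now 16)
Iteration 5: closed — nothing new.

Hence σ(𝒞) has 16 members: { ∅, { α }, { γ }, { ε }, { α, γ }, { α, ε }, { β, δ }, { γ, ε }, { α, β, δ }, { α, γ, ε }, { β, γ, δ }, { β, δ, ε }, { α, β, γ, δ }, { α, β, δ, ε }, { β, γ, δ, ε }, X }.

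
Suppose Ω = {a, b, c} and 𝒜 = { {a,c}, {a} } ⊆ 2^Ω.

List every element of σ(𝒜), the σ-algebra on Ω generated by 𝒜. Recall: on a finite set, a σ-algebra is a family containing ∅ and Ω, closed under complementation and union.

Initial family (4 sets): { ∅, {a}, {a,c}, Ω }.
Step 1: 2 new —
  {b}  = {a,c}ᶜ
  {b,c}  = {a}ᶜ
  (now 6)
Step 2: 1 new —
  {a,b}  = {b} ∪ {a}
  (now 7)
Step 3. New:
  {c}  = {a,b}ᶜ
  (now 8)
Step 4: closed — nothing new.

|σ(𝒜)| = 8.  σ(𝒜) = { ∅, {a}, {b}, {c}, {a,b}, {a,c}, {b,c}, Ω }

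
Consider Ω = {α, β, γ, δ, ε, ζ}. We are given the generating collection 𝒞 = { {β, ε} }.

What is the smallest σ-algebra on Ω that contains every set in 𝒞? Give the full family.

σ(𝒞) = { {}, {β, ε}, {α, γ, δ, ζ}, Ω }

Derivation:
Start: 𝒞 ∪ {∅, Ω} = { {}, {β, ε}, Ω }.
Iteration 1 adds 1:
  {α, γ, δ, ζ}  = Ω∖{β, ε}
  [4 total]
Iteration 2: no new sets; the family is a σ-algebra.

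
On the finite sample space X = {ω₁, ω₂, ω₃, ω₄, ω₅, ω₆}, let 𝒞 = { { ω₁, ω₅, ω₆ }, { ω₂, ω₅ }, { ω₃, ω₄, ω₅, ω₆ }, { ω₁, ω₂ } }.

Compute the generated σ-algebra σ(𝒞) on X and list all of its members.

σ(𝒞) = { {  }, { ω₁ }, { ω₂ }, { ω₅ }, { ω₆ }, { ω₁, ω₂ }, { ω₁, ω₅ }, { ω₁, ω₆ }, { ω₂, ω₅ }, { ω₂, ω₆ }, { ω₃, ω₄ }, { ω₅, ω₆ }, { ω₁, ω₂, ω₅ }, { ω₁, ω₂, ω₆ }, { ω₁, ω₃, ω₄ }, { ω₁, ω₅, ω₆ }, { ω₂, ω₃, ω₄ }, { ω₂, ω₅, ω₆ }, { ω₃, ω₄, ω₅ }, { ω₃, ω₄, ω₆ }, { ω₁, ω₂, ω₃, ω₄ }, { ω₁, ω₂, ω₅, ω₆ }, { ω₁, ω₃, ω₄, ω₅ }, { ω₁, ω₃, ω₄, ω₆ }, { ω₂, ω₃, ω₄, ω₅ }, { ω₂, ω₃, ω₄, ω₆ }, { ω₃, ω₄, ω₅, ω₆ }, { ω₁, ω₂, ω₃, ω₄, ω₅ }, { ω₁, ω₂, ω₃, ω₄, ω₆ }, { ω₁, ω₃, ω₄, ω₅, ω₆ }, { ω₂, ω₃, ω₄, ω₅, ω₆ }, X }

Check:
Begin from { {  }, { ω₁, ω₂ }, { ω₂, ω₅ }, { ω₁, ω₅, ω₆ }, { ω₃, ω₄, ω₅, ω₆ }, X } (that is, 𝒞 plus ∅ and X).
Round 1: +6 →
  { ω₁, ω₂, ω₅ }  = { ω₂, ω₅ } ∪ { ω₁, ω₂ }
  { ω₂, ω₃, ω₄ }  = complement { ω₁, ω₅, ω₆ }
  { ω₁, ω₂, ω₅, ω₆ }  = { ω₂, ω₅ } ∪ { ω₁, ω₅, ω₆ }
  { ω₁, ω₃, ω₄, ω₆ }  = complement { ω₂, ω₅ }
  { ω₁, ω₃, ω₄, ω₅, ω₆ }  = { ω₁, ω₅, ω₆ } ∪ { ω₃, ω₄, ω₅, ω₆ }
  { ω₂, ω₃, ω₄, ω₅, ω₆ }  = { ω₂, ω₅ } ∪ { ω₃, ω₄, ω₅, ω₆ }
  (now 12)
Round 2 (8 new):
  { ω₁ }  = complement { ω₂, ω₃, ω₄, ω₅, ω₆ }
  { ω₂ }  = complement { ω₁, ω₃, ω₄, ω₅, ω₆ }
  { ω₃, ω₄ }  = complement { ω₁, ω₂, ω₅, ω₆ }
  { ω₃, ω₄, ω₆ }  = complement { ω₁, ω₂, ω₅ }
  { ω₁, ω₂, ω₃, ω₄ }  = { ω₂, ω₃, ω₄ } ∪ { ω₁, ω₂ }
  { ω₂, ω₃, ω₄, ω₅ }  = { ω₂, ω₅ } ∪ { ω₂, ω₃, ω₄ }
  { ω₁, ω₂, ω₃, ω₄, ω₅ }  = { ω₂, ω₃, ω₄ } ∪ { ω₁, ω₂, ω₅ }
  { ω₁, ω₂, ω₃, ω₄, ω₆ }  = { ω₂, ω₃, ω₄ } ∪ { ω₁, ω₃, ω₄, ω₆ }
  (now 20)
Round 3. New:
  { ω₅ }  = complement { ω₁, ω₂, ω₃, ω₄, ω₆ }
  { ω₆ }  = complement { ω₁, ω₂, ω₃, ω₄, ω₅ }
  { ω₁, ω₆ }  = complement { ω₂, ω₃, ω₄, ω₅ }
  { ω₅, ω₆ }  = complement { ω₁, ω₂, ω₃, ω₄ }
  { ω₁, ω₃, ω₄ }  = { ω₃, ω₄ } ∪ { ω₁ }
  { ω₂, ω₃, ω₄, ω₆ }  = { ω₂ } ∪ { ω₃, ω₄, ω₆ }
  (now 26)
Round 4. New:
  { ω₁, ω₅ }  = complement { ω₂, ω₃, ω₄, ω₆ }
  { ω₂, ω₆ }  = { ω₂ } ∪ { ω₆ }
  { ω₁, ω₂, ω₆ }  = { ω₁, ω₂ } ∪ { ω₁, ω₆ }
  { ω₂, ω₅, ω₆ }  = complement { ω₁, ω₃, ω₄ }
  { ω₃, ω₄, ω₅ }  = { ω₃, ω₄ } ∪ { ω₅ }
  { ω₁, ω₃, ω₄, ω₅ }  = { ω₅ } ∪ { ω₁, ω₃, ω₄ }
  (now 32)
Round 5: stable.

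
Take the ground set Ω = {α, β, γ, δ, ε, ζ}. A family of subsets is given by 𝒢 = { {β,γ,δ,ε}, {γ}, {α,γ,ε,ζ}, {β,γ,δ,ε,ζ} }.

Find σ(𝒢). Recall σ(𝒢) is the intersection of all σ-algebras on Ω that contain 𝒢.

Initial family (6 sets): { ∅, {γ}, {α,γ,ε,ζ}, {β,γ,δ,ε}, {β,γ,δ,ε,ζ}, Ω }.
Pass 1 (4 new):
  {α}  = ᶜ of {β,γ,δ,ε,ζ}
  {α,ζ}  = ᶜ of {β,γ,δ,ε}
  {β,δ}  = ᶜ of {α,γ,ε,ζ}
  {α,β,δ,ε,ζ}  = ᶜ of {γ}
  [10 total]
Pass 2: 6 new —
  {α,γ}  = {γ} ∪ {α}
  {α,β,δ}  = {β,δ} ∪ {α}
  {α,γ,ζ}  = {α,ζ} ∪ {γ}
  {β,γ,δ}  = {γ} ∪ {β,δ}
  {α,β,δ,ζ}  = {α,ζ} ∪ {β,δ}
  {α,β,γ,δ,ε}  = {β,γ,δ,ε} ∪ {α}
  [16 total]
Pass 3 adds 8:
  {ζ}  = ᶜ of {α,β,γ,δ,ε}
  {γ,ε}  = ᶜ of {α,β,δ,ζ}
  {α,ε,ζ}  = ᶜ of {β,γ,δ}
  {β,δ,ε}  = ᶜ of {α,γ,ζ}
  {γ,ε,ζ}  = ᶜ of {α,β,δ}
  {α,β,γ,δ}  = {γ} ∪ {α,β,δ}
  {β,δ,ε,ζ}  = ᶜ of {α,γ}
  {α,β,γ,δ,ζ}  = {γ} ∪ {α,β,δ,ζ}
  [24 total]
Pass 4. New:
  {ε}  = ᶜ of {α,β,γ,δ,ζ}
  {γ,ζ}  = {ζ} ∪ {γ}
  {ε,ζ}  = ᶜ of {α,β,γ,δ}
  {α,γ,ε}  = {α,γ} ∪ {γ,ε}
  {β,δ,ζ}  = {ζ} ∪ {β,δ}
  {α,β,δ,ε}  = {α,β,δ} ∪ {β,δ,ε}
  {β,γ,δ,ζ}  = {ζ} ∪ {β,γ,δ}
  [31 total]
Pass 5. New:
  {α,ε}  = ᶜ of {β,γ,δ,ζ}
  [32 total]
Pass 6 adds nothing — fixpoint reached.

Hence σ(𝒢) has 32 members: { ∅, {α}, {γ}, {ε}, {ζ}, {α,γ}, {α,ε}, {α,ζ}, {β,δ}, {γ,ε}, {γ,ζ}, {ε,ζ}, {α,β,δ}, {α,γ,ε}, {α,γ,ζ}, {α,ε,ζ}, {β,γ,δ}, {β,δ,ε}, {β,δ,ζ}, {γ,ε,ζ}, {α,β,γ,δ}, {α,β,δ,ε}, {α,β,δ,ζ}, {α,γ,ε,ζ}, {β,γ,δ,ε}, {β,γ,δ,ζ}, {β,δ,ε,ζ}, {α,β,γ,δ,ε}, {α,β,γ,δ,ζ}, {α,β,δ,ε,ζ}, {β,γ,δ,ε,ζ}, Ω }.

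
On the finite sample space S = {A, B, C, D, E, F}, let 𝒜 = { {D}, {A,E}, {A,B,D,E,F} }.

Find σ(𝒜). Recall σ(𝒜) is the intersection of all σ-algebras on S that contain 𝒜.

Answer: σ(𝒜) = { {}, {C}, {D}, {A,E}, {B,F}, {C,D}, {A,C,E}, {A,D,E}, {B,C,F}, {B,D,F}, {A,B,E,F}, {A,C,D,E}, {B,C,D,F}, {A,B,C,E,F}, {A,B,D,E,F}, S }

Derivation:
Seed the family with 𝒜 together with ∅ and S: { {}, {D}, {A,E}, {A,B,D,E,F}, S }.
Round 1 adds 4:
  {C}  = ᶜ of {A,B,D,E,F}
  {A,D,E}  = {A,E} ∪ {D}
  {B,C,D,F}  = ᶜ of {A,E}
  {A,B,C,E,F}  = ᶜ of {D}
  (now 9)
Round 2: +4 →
  {C,D}  = {C} ∪ {D}
  {A,C,E}  = {C} ∪ {A,E}
  {B,C,F}  = ᶜ of {A,D,E}
  {A,C,D,E}  = {A,D,E} ∪ {C}
  (now 13)
Round 3 (3 new):
  {B,F}  = ᶜ of {A,C,D,E}
  {B,D,F}  = ᶜ of {A,C,E}
  {A,B,E,F}  = ᶜ of {C,D}
  (now 16)
Round 4 adds nothing — fixpoint reached.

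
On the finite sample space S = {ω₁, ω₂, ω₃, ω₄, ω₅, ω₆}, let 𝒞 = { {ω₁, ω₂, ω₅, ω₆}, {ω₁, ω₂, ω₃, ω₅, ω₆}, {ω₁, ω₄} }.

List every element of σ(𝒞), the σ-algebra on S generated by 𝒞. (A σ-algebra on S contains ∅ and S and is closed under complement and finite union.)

Begin from { {}, {ω₁, ω₄}, {ω₁, ω₂, ω₅, ω₆}, {ω₁, ω₂, ω₃, ω₅, ω₆}, S } (that is, 𝒞 plus ∅ and S).
Pass 1 (4 new):
  {ω₄}  = S∖{ω₁, ω₂, ω₃, ω₅, ω₆}
  {ω₃, ω₄}  = S∖{ω₁, ω₂, ω₅, ω₆}
  {ω₂, ω₃, ω₅, ω₆}  = S∖{ω₁, ω₄}
  {ω₁, ω₂, ω₄, ω₅, ω₆}  = {ω₁, ω₄} ∪ {ω₁, ω₂, ω₅, ω₆}
  — 9 sets.
Pass 2 adds 3:
  {ω₃}  = S∖{ω₁, ω₂, ω₄, ω₅, ω₆}
  {ω₁, ω₃, ω₄}  = {ω₃, ω₄} ∪ {ω₁, ω₄}
  {ω₂, ω₃, ω₄, ω₅, ω₆}  = {ω₃, ω₄} ∪ {ω₂, ω₃, ω₅, ω₆}
  — 12 sets.
Pass 3 (2 new):
  {ω₁}  = S∖{ω₂, ω₃, ω₄, ω₅, ω₆}
  {ω₂, ω₅, ω₆}  = S∖{ω₁, ω₃, ω₄}
  — 14 sets.
Pass 4 (2 new):
  {ω₁, ω₃}  = {ω₃} ∪ {ω₁}
  {ω₂, ω₄, ω₅, ω₆}  = {ω₄} ∪ {ω₂, ω₅, ω₆}
  — 16 sets.
Pass 5 adds nothing — fixpoint reached.

Hence σ(𝒞) has 16 members: { {}, {ω₁}, {ω₃}, {ω₄}, {ω₁, ω₃}, {ω₁, ω₄}, {ω₃, ω₄}, {ω₁, ω₃, ω₄}, {ω₂, ω₅, ω₆}, {ω₁, ω₂, ω₅, ω₆}, {ω₂, ω₃, ω₅, ω₆}, {ω₂, ω₄, ω₅, ω₆}, {ω₁, ω₂, ω₃, ω₅, ω₆}, {ω₁, ω₂, ω₄, ω₅, ω₆}, {ω₂, ω₃, ω₄, ω₅, ω₆}, S }.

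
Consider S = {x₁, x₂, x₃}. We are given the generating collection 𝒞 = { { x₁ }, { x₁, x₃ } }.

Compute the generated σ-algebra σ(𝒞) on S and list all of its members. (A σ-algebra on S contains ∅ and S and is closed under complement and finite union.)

Answer: σ(𝒞) = { {  }, { x₁ }, { x₂ }, { x₃ }, { x₁, x₂ }, { x₁, x₃ }, { x₂, x₃ }, S }

Trace:
Take S₀ = 𝒞 ∪ {∅, S} = { {  }, { x₁ }, { x₁, x₃ }, S }.
Iteration 1. New:
  { x₂ }  = S∖{ x₁, x₃ }
  { x₂, x₃ }  = S∖{ x₁ }
  |family| = 6
Iteration 2. New:
  { x₁, x₂ }  = { x₂ } ∪ { x₁ }
  |family| = 7
Iteration 3. New:
  { x₃ }  = S∖{ x₁, x₂ }
  |family| = 8
Iteration 4: no new sets; the family is a σ-algebra.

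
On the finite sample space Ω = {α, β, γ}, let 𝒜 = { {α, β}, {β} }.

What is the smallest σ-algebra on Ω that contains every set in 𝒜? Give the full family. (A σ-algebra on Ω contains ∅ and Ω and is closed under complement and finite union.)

σ(𝒜) = { {}, {α}, {β}, {γ}, {α, β}, {α, γ}, {β, γ}, Ω }

Check:
Initial family (4 sets): { {}, {β}, {α, β}, Ω }.
Pass 1. New:
  {γ}  = {α, β}ᶜ
  {α, γ}  = {β}ᶜ
  |family| = 6
Pass 2 (1 new):
  {β, γ}  = {γ} ∪ {β}
  |family| = 7
Pass 3 (1 new):
  {α}  = {β, γ}ᶜ
  |family| = 8
Pass 4: already closed under ᶜ and ∪.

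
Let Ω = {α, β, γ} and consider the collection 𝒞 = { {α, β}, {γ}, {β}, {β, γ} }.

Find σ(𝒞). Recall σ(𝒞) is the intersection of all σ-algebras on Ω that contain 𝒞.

Seed the family with 𝒞 together with ∅ and Ω: { {}, {β}, {γ}, {α, β}, {β, γ}, Ω }.
Step 1 adds 2:
  {α}  = ᶜ of {β, γ}
  {α, γ}  = ᶜ of {β}
  — 8 sets.
After Step 2 the family is unchanged; done.

Therefore σ(𝒞) = { {}, {α}, {β}, {γ}, {α, β}, {α, γ}, {β, γ}, Ω } (|σ(𝒞)| = 8).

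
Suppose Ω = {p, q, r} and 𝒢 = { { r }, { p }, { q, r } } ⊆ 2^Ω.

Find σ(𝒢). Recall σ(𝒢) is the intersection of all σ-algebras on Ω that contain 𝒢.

Start: 𝒢 ∪ {∅, Ω} = { {}, { p }, { r }, { q, r }, Ω }.
Round 1. New:
  { p, q }  = { r }ᶜ
  { p, r }  = { r } ∪ { p }
  (now 7)
Round 2 (1 new):
  { q }  = { p, r }ᶜ
  (now 8)
Round 3: already closed under ᶜ and ∪.

|σ(𝒢)| = 8.  σ(𝒢) = { {}, { p }, { q }, { r }, { p, q }, { p, r }, { q, r }, Ω }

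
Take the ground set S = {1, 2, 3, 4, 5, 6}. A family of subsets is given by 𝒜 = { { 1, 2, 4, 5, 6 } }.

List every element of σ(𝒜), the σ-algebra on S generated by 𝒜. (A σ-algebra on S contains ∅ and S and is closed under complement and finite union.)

Begin from { {}, { 1, 2, 4, 5, 6 }, S } (that is, 𝒜 plus ∅ and S).
Round 1. New:
  { 3 }  = { 1, 2, 4, 5, 6 }ᶜ
  — 4 sets.
After Round 2 the family is unchanged; done.

Hence σ(𝒜) has 4 members: { {}, { 3 }, { 1, 2, 4, 5, 6 }, S }.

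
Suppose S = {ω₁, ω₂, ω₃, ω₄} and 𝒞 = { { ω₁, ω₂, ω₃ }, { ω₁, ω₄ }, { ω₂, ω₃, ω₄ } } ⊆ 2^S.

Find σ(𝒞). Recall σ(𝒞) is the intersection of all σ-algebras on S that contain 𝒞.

Start: 𝒞 ∪ {∅, S} = { {  }, { ω₁, ω₄ }, { ω₁, ω₂, ω₃ }, { ω₂, ω₃, ω₄ }, S }.
Step 1 adds 3:
  { ω₁ }  = { ω₂, ω₃, ω₄ }ᶜ
  { ω₄ }  = { ω₁, ω₂, ω₃ }ᶜ
  { ω₂, ω₃ }  = { ω₁, ω₄ }ᶜ
  (now 8)
Step 2: already closed under ᶜ and ∪.

σ(𝒞) = { {  }, { ω₁ }, { ω₄ }, { ω₁, ω₄ }, { ω₂, ω₃ }, { ω₁, ω₂, ω₃ }, { ω₂, ω₃, ω₄ }, S }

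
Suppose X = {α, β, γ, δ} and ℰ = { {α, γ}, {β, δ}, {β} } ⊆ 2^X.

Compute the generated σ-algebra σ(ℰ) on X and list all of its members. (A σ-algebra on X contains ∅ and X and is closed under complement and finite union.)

|σ(ℰ)| = 8.  σ(ℰ) = { {}, {β}, {δ}, {α, γ}, {β, δ}, {α, β, γ}, {α, γ, δ}, X }

Check:
Initial family (5 sets): { {}, {β}, {α, γ}, {β, δ}, X }.
Step 1 (2 new):
  {α, β, γ}  = {α, γ} ∪ {β}
  {α, γ, δ}  = complement {β}
Step 2: 1 new —
  {δ}  = complement {α, β, γ}
Step 3: already closed under ᶜ and ∪.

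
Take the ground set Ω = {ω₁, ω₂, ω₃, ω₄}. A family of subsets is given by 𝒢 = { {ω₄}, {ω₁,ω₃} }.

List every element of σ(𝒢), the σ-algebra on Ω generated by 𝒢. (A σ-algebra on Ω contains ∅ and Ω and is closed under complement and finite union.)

Answer: σ(𝒢) = { {}, {ω₂}, {ω₄}, {ω₁,ω₃}, {ω₂,ω₄}, {ω₁,ω₂,ω₃}, {ω₁,ω₃,ω₄}, Ω }

Trace:
Take S₀ = 𝒢 ∪ {∅, Ω} = { {}, {ω₄}, {ω₁,ω₃}, Ω }.
Iteration 1. New:
  {ω₂,ω₄}  = ᶜ of {ω₁,ω₃}
  {ω₁,ω₂,ω₃}  = ᶜ of {ω₄}
  {ω₁,ω₃,ω₄}  = {ω₁,ω₃} ∪ {ω₄}
Iteration 2 (1 new):
  {ω₂}  = ᶜ of {ω₁,ω₃,ω₄}
Iteration 3 adds nothing — fixpoint reached.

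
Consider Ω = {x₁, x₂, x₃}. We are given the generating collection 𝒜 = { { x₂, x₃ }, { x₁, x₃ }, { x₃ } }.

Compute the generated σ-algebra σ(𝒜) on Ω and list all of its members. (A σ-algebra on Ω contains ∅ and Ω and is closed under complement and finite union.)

|σ(𝒜)| = 8.  σ(𝒜) = { {}, { x₁ }, { x₂ }, { x₃ }, { x₁, x₂ }, { x₁, x₃ }, { x₂, x₃ }, Ω }

Check:
Begin from { {}, { x₃ }, { x₁, x₃ }, { x₂, x₃ }, Ω } (that is, 𝒜 plus ∅ and Ω).
Step 1 (3 new):
  { x₁ }  = complement { x₂, x₃ }
  { x₂ }  = complement { x₁, x₃ }
  { x₁, x₂ }  = complement { x₃ }
  (now 8)
Step 2: no new sets; the family is a σ-algebra.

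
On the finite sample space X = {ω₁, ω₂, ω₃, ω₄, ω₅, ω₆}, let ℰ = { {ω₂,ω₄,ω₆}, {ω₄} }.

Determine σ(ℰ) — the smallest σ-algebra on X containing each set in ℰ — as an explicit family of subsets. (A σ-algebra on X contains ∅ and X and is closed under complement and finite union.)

σ(ℰ) (8 sets): { ∅, {ω₄}, {ω₂,ω₆}, {ω₁,ω₃,ω₅}, {ω₂,ω₄,ω₆}, {ω₁,ω₃,ω₄,ω₅}, {ω₁,ω₂,ω₃,ω₅,ω₆}, X }

Trace:
Initial family (4 sets): { ∅, {ω₄}, {ω₂,ω₄,ω₆}, X }.
Round 1 adds 2:
  {ω₁,ω₃,ω₅}  = {ω₂,ω₄,ω₆}ᶜ
  {ω₁,ω₂,ω₃,ω₅,ω₆}  = {ω₄}ᶜ
  (now 6)
Round 2: 1 new —
  {ω₁,ω₃,ω₄,ω₅}  = {ω₄} ∪ {ω₁,ω₃,ω₅}
  (now 7)
Round 3. New:
  {ω₂,ω₆}  = {ω₁,ω₃,ω₄,ω₅}ᶜ
  (now 8)
After Round 4 the family is unchanged; done.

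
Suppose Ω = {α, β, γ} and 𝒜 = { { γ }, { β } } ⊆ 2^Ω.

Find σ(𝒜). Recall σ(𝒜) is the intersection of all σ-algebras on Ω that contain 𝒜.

Start: 𝒜 ∪ {∅, Ω} = { {  }, { β }, { γ }, Ω }.
Round 1 (3 new):
  { α, β }  = complement { γ }
  { α, γ }  = complement { β }
  { β, γ }  = { γ } ∪ { β }
Round 2: +1 →
  { α }  = complement { β, γ }
Round 3: stable.

σ(𝒜) = { {  }, { α }, { β }, { γ }, { α, β }, { α, γ }, { β, γ }, Ω }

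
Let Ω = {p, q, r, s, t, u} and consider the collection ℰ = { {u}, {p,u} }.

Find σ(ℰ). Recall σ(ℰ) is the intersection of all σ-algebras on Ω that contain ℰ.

|σ(ℰ)| = 8.  σ(ℰ) = { {}, {p}, {u}, {p,u}, {q,r,s,t}, {p,q,r,s,t}, {q,r,s,t,u}, Ω }

Working:
Start: ℰ ∪ {∅, Ω} = { {}, {u}, {p,u}, Ω }.
Round 1 (2 new):
  {q,r,s,t}  = Ω∖{p,u}
  {p,q,r,s,t}  = Ω∖{u}
  — 6 sets.
Round 2. New:
  {q,r,s,t,u}  = {q,r,s,t} ∪ {u}
  — 7 sets.
Round 3 (1 new):
  {p}  = Ω∖{q,r,s,t,u}
  — 8 sets.
Round 4: no new sets; the family is a σ-algebra.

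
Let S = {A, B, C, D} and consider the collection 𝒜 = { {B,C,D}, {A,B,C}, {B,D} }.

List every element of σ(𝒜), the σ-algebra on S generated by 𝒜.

Answer: σ(𝒜) = { ∅, {A}, {B}, {C}, {D}, {A,B}, {A,C}, {A,D}, {B,C}, {B,D}, {C,D}, {A,B,C}, {A,B,D}, {A,C,D}, {B,C,D}, S }

Check:
Seed the family with 𝒜 together with ∅ and S: { ∅, {B,D}, {A,B,C}, {B,C,D}, S }.
Round 1 (3 new):
  {A}  = S∖{B,C,D}
  {D}  = S∖{A,B,C}
  {A,C}  = S∖{B,D}
  — 8 sets.
Round 2 adds 3:
  {A,D}  = {D} ∪ {A}
  {A,B,D}  = {B,D} ∪ {A}
  {A,C,D}  = {D} ∪ {A,C}
  — 11 sets.
Round 3: +3 →
  {B}  = S∖{A,C,D}
  {C}  = S∖{A,B,D}
  {B,C}  = S∖{A,D}
  — 14 sets.
Round 4 adds 2:
  {A,B}  = {B} ∪ {A}
  {C,D}  = {C} ∪ {D}
  — 16 sets.
Round 5: already closed under ᶜ and ∪.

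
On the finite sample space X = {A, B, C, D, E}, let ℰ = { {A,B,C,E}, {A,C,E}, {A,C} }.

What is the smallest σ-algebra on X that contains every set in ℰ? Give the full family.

Initial family (5 sets): { {}, {A,C}, {A,C,E}, {A,B,C,E}, X }.
Pass 1: 3 new —
  {D}  = {A,B,C,E}ᶜ
  {B,D}  = {A,C,E}ᶜ
  {B,D,E}  = {A,C}ᶜ
  [8 total]
Pass 2 (3 new):
  {A,C,D}  = {D} ∪ {A,C}
  {A,B,C,D}  = {A,C} ∪ {B,D}
  {A,C,D,E}  = {D} ∪ {A,C,E}
  [11 total]
Pass 3: +3 →
  {B}  = {A,C,D,E}ᶜ
  {E}  = {A,B,C,D}ᶜ
  {B,E}  = {A,C,D}ᶜ
  [14 total]
Pass 4: +2 →
  {D,E}  = {D} ∪ {E}
  {A,B,C}  = {A,C} ∪ {B}
  [16 total]
After Pass 5 the family is unchanged; done.

σ(ℰ) = { {}, {B}, {D}, {E}, {A,C}, {B,D}, {B,E}, {D,E}, {A,B,C}, {A,C,D}, {A,C,E}, {B,D,E}, {A,B,C,D}, {A,B,C,E}, {A,C,D,E}, X }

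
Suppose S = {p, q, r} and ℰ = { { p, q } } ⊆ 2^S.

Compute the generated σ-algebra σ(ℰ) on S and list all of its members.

σ(ℰ) = { {  }, { r }, { p, q }, S }

Check:
Seed the family with ℰ together with ∅ and S: { {  }, { p, q }, S }.
Round 1: 1 new —
  { r }  = S∖{ p, q }
Round 2: closed — nothing new.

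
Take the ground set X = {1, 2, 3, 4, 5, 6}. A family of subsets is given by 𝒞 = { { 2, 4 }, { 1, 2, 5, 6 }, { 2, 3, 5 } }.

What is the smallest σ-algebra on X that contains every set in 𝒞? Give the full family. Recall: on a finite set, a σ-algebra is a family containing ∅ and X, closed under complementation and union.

|σ(𝒞)| = 32.  σ(𝒞) = { ∅, { 2 }, { 3 }, { 4 }, { 5 }, { 1, 6 }, { 2, 3 }, { 2, 4 }, { 2, 5 }, { 3, 4 }, { 3, 5 }, { 4, 5 }, { 1, 2, 6 }, { 1, 3, 6 }, { 1, 4, 6 }, { 1, 5, 6 }, { 2, 3, 4 }, { 2, 3, 5 }, { 2, 4, 5 }, { 3, 4, 5 }, { 1, 2, 3, 6 }, { 1, 2, 4, 6 }, { 1, 2, 5, 6 }, { 1, 3, 4, 6 }, { 1, 3, 5, 6 }, { 1, 4, 5, 6 }, { 2, 3, 4, 5 }, { 1, 2, 3, 4, 6 }, { 1, 2, 3, 5, 6 }, { 1, 2, 4, 5, 6 }, { 1, 3, 4, 5, 6 }, X }

Working:
Seed the family with 𝒞 together with ∅ and X: { ∅, { 2, 4 }, { 2, 3, 5 }, { 1, 2, 5, 6 }, X }.
Iteration 1. New:
  { 3, 4 }  = { 1, 2, 5, 6 }ᶜ
  { 1, 4, 6 }  = { 2, 3, 5 }ᶜ
  { 1, 3, 5, 6 }  = { 2, 4 }ᶜ
  { 2, 3, 4, 5 }  = { 2, 3, 5 } ∪ { 2, 4 }
  { 1, 2, 3, 5, 6 }  = { 2, 3, 5 } ∪ { 1, 2, 5, 6 }
  { 1, 2, 4, 5, 6 }  = { 2, 4 } ∪ { 1, 2, 5, 6 }
  [11 total]
Iteration 2: 7 new —
  { 3 }  = { 1, 2, 4, 5, 6 }ᶜ
  { 4 }  = { 1, 2, 3, 5, 6 }ᶜ
  { 1, 6 }  = { 2, 3, 4, 5 }ᶜ
  { 2, 3, 4 }  = { 3, 4 } ∪ { 2, 4 }
  { 1, 2, 4, 6 }  = { 1, 4, 6 } ∪ { 2, 4 }
  { 1, 3, 4, 6 }  = { 3, 4 } ∪ { 1, 4, 6 }
  { 1, 3, 4, 5, 6 }  = { 1, 3, 5, 6 } ∪ { 3, 4 }
  [18 total]
Iteration 3 (6 new):
  { 2 }  = { 1, 3, 4, 5, 6 }ᶜ
  { 2, 5 }  = { 1, 3, 4, 6 }ᶜ
  { 3, 5 }  = { 1, 2, 4, 6 }ᶜ
  { 1, 3, 6 }  = { 3 } ∪ { 1, 6 }
  { 1, 5, 6 }  = { 2, 3, 4 }ᶜ
  { 1, 2, 3, 4, 6 }  = { 3 } ∪ { 1, 2, 4, 6 }
  [24 total]
Iteration 4 adds 7:
  { 5 }  = { 1, 2, 3, 4, 6 }ᶜ
  { 2, 3 }  = { 2 } ∪ { 3 }
  { 1, 2, 6 }  = { 1, 6 } ∪ { 2 }
  { 2, 4, 5 }  = { 1, 3, 6 }ᶜ
  { 3, 4, 5 }  = { 3, 4 } ∪ { 3, 5 }
  { 1, 2, 3, 6 }  = { 1, 3, 6 } ∪ { 2 }
  { 1, 4, 5, 6 }  = { 1, 4, 6 } ∪ { 1, 5, 6 }
  [31 total]
Iteration 5. New:
  { 4, 5 }  = { 1, 2, 3, 6 }ᶜ
  [32 total]
Iteration 6: already closed under ᶜ and ∪.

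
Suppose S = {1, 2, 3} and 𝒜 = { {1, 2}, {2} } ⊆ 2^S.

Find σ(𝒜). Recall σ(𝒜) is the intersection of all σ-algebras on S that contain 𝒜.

Seed the family with 𝒜 together with ∅ and S: { {}, {2}, {1, 2}, S }.
Round 1. New:
  {3}  = complement {1, 2}
  {1, 3}  = complement {2}
  [6 total]
Round 2 (1 new):
  {2, 3}  = {3} ∪ {2}
  [7 total]
Round 3: +1 →
  {1}  = complement {2, 3}
  [8 total]
Round 4: no new sets; the family is a σ-algebra.

Therefore σ(𝒜) = { {}, {1}, {2}, {3}, {1, 2}, {1, 3}, {2, 3}, S } (|σ(𝒜)| = 8).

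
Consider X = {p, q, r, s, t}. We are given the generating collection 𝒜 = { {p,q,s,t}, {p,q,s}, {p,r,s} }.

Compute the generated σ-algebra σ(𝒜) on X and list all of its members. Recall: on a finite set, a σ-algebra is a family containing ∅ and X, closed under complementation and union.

σ(𝒜) (16 sets): { {}, {q}, {r}, {t}, {p,s}, {q,r}, {q,t}, {r,t}, {p,q,s}, {p,r,s}, {p,s,t}, {q,r,t}, {p,q,r,s}, {p,q,s,t}, {p,r,s,t}, X }

Check:
Take S₀ = 𝒜 ∪ {∅, X} = { {}, {p,q,s}, {p,r,s}, {p,q,s,t}, X }.
Iteration 1 (4 new):
  {r}  = X∖{p,q,s,t}
  {q,t}  = X∖{p,r,s}
  {r,t}  = X∖{p,q,s}
  {p,q,r,s}  = {p,r,s} ∪ {p,q,s}
Iteration 2: 3 new —
  {t}  = X∖{p,q,r,s}
  {q,r,t}  = {q,t} ∪ {r}
  {p,r,s,t}  = {p,r,s} ∪ {r,t}
Iteration 3 adds 2:
  {q}  = X∖{p,r,s,t}
  {p,s}  = X∖{q,r,t}
Iteration 4: 2 new —
  {q,r}  = {r} ∪ {q}
  {p,s,t}  = {p,s} ∪ {t}
Iteration 5: closed — nothing new.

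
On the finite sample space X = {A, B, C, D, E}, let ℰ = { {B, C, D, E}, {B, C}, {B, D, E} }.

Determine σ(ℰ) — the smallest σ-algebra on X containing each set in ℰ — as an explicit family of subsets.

σ(ℰ) = { {}, {A}, {B}, {C}, {A, B}, {A, C}, {B, C}, {D, E}, {A, B, C}, {A, D, E}, {B, D, E}, {C, D, E}, {A, B, D, E}, {A, C, D, E}, {B, C, D, E}, X }

Check:
Take S₀ = ℰ ∪ {∅, X} = { {}, {B, C}, {B, D, E}, {B, C, D, E}, X }.
Step 1: 3 new —
  {A}  = ᶜ of {B, C, D, E}
  {A, C}  = ᶜ of {B, D, E}
  {A, D, E}  = ᶜ of {B, C}
  (now 8)
Step 2 adds 3:
  {A, B, C}  = {B, C} ∪ {A, C}
  {A, B, D, E}  = {A, D, E} ∪ {B, D, E}
  {A, C, D, E}  = {A, D, E} ∪ {A, C}
  (now 11)
Step 3 (3 new):
  {B}  = ᶜ of {A, C, D, E}
  {C}  = ᶜ of {A, B, D, E}
  {D, E}  = ᶜ of {A, B, C}
  (now 14)
Step 4 adds 2:
  {A, B}  = {B} ∪ {A}
  {C, D, E}  = {D, E} ∪ {C}
  (now 16)
Step 5: no new sets; the family is a σ-algebra.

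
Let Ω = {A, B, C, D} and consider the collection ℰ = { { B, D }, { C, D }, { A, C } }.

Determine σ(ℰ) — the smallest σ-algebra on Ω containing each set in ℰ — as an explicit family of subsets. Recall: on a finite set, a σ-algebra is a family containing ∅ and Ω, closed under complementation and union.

Take S₀ = ℰ ∪ {∅, Ω} = { {}, { A, C }, { B, D }, { C, D }, Ω }.
Iteration 1 (3 new):
  { A, B }  = ᶜ of { C, D }
  { A, C, D }  = { C, D } ∪ { A, C }
  { B, C, D }  = { C, D } ∪ { B, D }
  (now 8)
Iteration 2: 4 new —
  { A }  = ᶜ of { B, C, D }
  { B }  = ᶜ of { A, C, D }
  { A, B, C }  = { A, B } ∪ { A, C }
  { A, B, D }  = { A, B } ∪ { B, D }
  (now 12)
Iteration 3. New:
  { C }  = ᶜ of { A, B, D }
  { D }  = ᶜ of { A, B, C }
  (now 14)
Iteration 4: 2 new —
  { A, D }  = { D } ∪ { A }
  { B, C }  = { C } ∪ { B }
  (now 16)
Iteration 5: closed — nothing new.

σ(ℰ) = { {}, { A }, { B }, { C }, { D }, { A, B }, { A, C }, { A, D }, { B, C }, { B, D }, { C, D }, { A, B, C }, { A, B, D }, { A, C, D }, { B, C, D }, Ω }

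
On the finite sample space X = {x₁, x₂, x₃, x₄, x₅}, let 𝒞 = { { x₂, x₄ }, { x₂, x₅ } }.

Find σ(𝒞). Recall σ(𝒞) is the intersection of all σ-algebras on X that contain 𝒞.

Answer: σ(𝒞) = { ∅, { x₂ }, { x₄ }, { x₅ }, { x₁, x₃ }, { x₂, x₄ }, { x₂, x₅ }, { x₄, x₅ }, { x₁, x₂, x₃ }, { x₁, x₃, x₄ }, { x₁, x₃, x₅ }, { x₂, x₄, x₅ }, { x₁, x₂, x₃, x₄ }, { x₁, x₂, x₃, x₅ }, { x₁, x₃, x₄, x₅ }, X }

Check:
Begin from { ∅, { x₂, x₄ }, { x₂, x₅ }, X } (that is, 𝒞 plus ∅ and X).
Step 1 (3 new):
  { x₁, x₃, x₄ }  = X∖{ x₂, x₅ }
  { x₁, x₃, x₅ }  = X∖{ x₂, x₄ }
  { x₂, x₄, x₅ }  = { x₂, x₅ } ∪ { x₂, x₄ }
Step 2. New:
  { x₁, x₃ }  = X∖{ x₂, x₄, x₅ }
  { x₁, x₂, x₃, x₄ }  = { x₁, x₃, x₄ } ∪ { x₂, x₄ }
  { x₁, x₂, x₃, x₅ }  = { x₂, x₅ } ∪ { x₁, x₃, x₅ }
  { x₁, x₃, x₄, x₅ }  = { x₁, x₃, x₄ } ∪ { x₁, x₃, x₅ }
Step 3. New:
  { x₂ }  = X∖{ x₁, x₃, x₄, x₅ }
  { x₄ }  = X∖{ x₁, x₂, x₃, x₅ }
  { x₅ }  = X∖{ x₁, x₂, x₃, x₄ }
Step 4: +2 →
  { x₄, x₅ }  = { x₄ } ∪ { x₅ }
  { x₁, x₂, x₃ }  = { x₁, x₃ } ∪ { x₂ }
After Step 5 the family is unchanged; done.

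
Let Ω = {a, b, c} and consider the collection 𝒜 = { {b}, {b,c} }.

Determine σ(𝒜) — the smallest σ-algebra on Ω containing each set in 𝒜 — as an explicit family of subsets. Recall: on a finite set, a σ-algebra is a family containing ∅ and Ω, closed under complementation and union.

Start: 𝒜 ∪ {∅, Ω} = { ∅, {b}, {b,c}, Ω }.
Step 1. New:
  {a}  = ᶜ of {b,c}
  {a,c}  = ᶜ of {b}
  (now 6)
Step 2: +1 →
  {a,b}  = {b} ∪ {a}
  (now 7)
Step 3 (1 new):
  {c}  = ᶜ of {a,b}
  (now 8)
Step 4: closed — nothing new.

Hence σ(𝒜) has 8 members: { ∅, {a}, {b}, {c}, {a,b}, {a,c}, {b,c}, Ω }.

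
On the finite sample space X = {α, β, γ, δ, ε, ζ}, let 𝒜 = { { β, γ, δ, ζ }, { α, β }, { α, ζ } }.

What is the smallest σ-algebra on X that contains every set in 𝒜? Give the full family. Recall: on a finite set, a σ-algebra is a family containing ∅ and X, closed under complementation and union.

σ(𝒜) = { {}, { α }, { β }, { ε }, { ζ }, { α, β }, { α, ε }, { α, ζ }, { β, ε }, { β, ζ }, { γ, δ }, { ε, ζ }, { α, β, ε }, { α, β, ζ }, { α, γ, δ }, { α, ε, ζ }, { β, γ, δ }, { β, ε, ζ }, { γ, δ, ε }, { γ, δ, ζ }, { α, β, γ, δ }, { α, β, ε, ζ }, { α, γ, δ, ε }, { α, γ, δ, ζ }, { β, γ, δ, ε }, { β, γ, δ, ζ }, { γ, δ, ε, ζ }, { α, β, γ, δ, ε }, { α, β, γ, δ, ζ }, { α, γ, δ, ε, ζ }, { β, γ, δ, ε, ζ }, X }

Trace:
Initial family (5 sets): { {}, { α, β }, { α, ζ }, { β, γ, δ, ζ }, X }.
Step 1 adds 5:
  { α, ε }  = { β, γ, δ, ζ }ᶜ
  { α, β, ζ }  = { α, β } ∪ { α, ζ }
  { β, γ, δ, ε }  = { α, ζ }ᶜ
  { γ, δ, ε, ζ }  = { α, β }ᶜ
  { α, β, γ, δ, ζ }  = { β, γ, δ, ζ } ∪ { α, β }
  (now 10)
Step 2 adds 8:
  { ε }  = { α, β, γ, δ, ζ }ᶜ
  { α, β, ε }  = { α, β } ∪ { α, ε }
  { α, ε, ζ }  = { α, ζ } ∪ { α, ε }
  { γ, δ, ε }  = { α, β, ζ }ᶜ
  { α, β, ε, ζ }  = { α, ε } ∪ { α, β, ζ }
  { α, β, γ, δ, ε }  = { α, β } ∪ { β, γ, δ, ε }
  { α, γ, δ, ε, ζ }  = { γ, δ, ε, ζ } ∪ { α, ζ }
  { β, γ, δ, ε, ζ }  = { γ, δ, ε, ζ } ∪ { β, γ, δ, ε }
  (now 18)
Step 3: 7 new —
  { α }  = { β, γ, δ, ε, ζ }ᶜ
  { β }  = { α, γ, δ, ε, ζ }ᶜ
  { ζ }  = { α, β, γ, δ, ε }ᶜ
  { γ, δ }  = { α, β, ε, ζ }ᶜ
  { β, γ, δ }  = { α, ε, ζ }ᶜ
  { γ, δ, ζ }  = { α, β, ε }ᶜ
  { α, γ, δ, ε }  = { γ, δ, ε } ∪ { α, ε }
  (now 25)
Step 4 adds 6:
  { β, ε }  = { β } ∪ { ε }
  { β, ζ }  = { α, γ, δ, ε }ᶜ
  { ε, ζ }  = { ζ } ∪ { ε }
  { α, γ, δ }  = { γ, δ } ∪ { α }
  { α, β, γ, δ }  = { γ, δ } ∪ { α, β }
  { α, γ, δ, ζ }  = { γ, δ } ∪ { α, ζ }
  (now 31)
Step 5. New:
  { β, ε, ζ }  = { α, γ, δ }ᶜ
  (now 32)
Step 6: no new sets; the family is a σ-algebra.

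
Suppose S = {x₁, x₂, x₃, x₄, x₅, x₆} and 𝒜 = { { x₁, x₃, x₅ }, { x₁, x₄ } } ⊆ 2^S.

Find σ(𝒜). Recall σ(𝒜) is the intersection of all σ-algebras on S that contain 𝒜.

Begin from { {  }, { x₁, x₄ }, { x₁, x₃, x₅ }, S } (that is, 𝒜 plus ∅ and S).
Pass 1: +3 →
  { x₂, x₄, x₆ }  = S∖{ x₁, x₃, x₅ }
  { x₁, x₃, x₄, x₅ }  = { x₁, x₃, x₅ } ∪ { x₁, x₄ }
  { x₂, x₃, x₅, x₆ }  = S∖{ x₁, x₄ }
  [7 total]
Pass 2 (4 new):
  { x₂, x₆ }  = S∖{ x₁, x₃, x₄, x₅ }
  { x₁, x₂, x₄, x₆ }  = { x₂, x₄, x₆ } ∪ { x₁, x₄ }
  { x₁, x₂, x₃, x₅, x₆ }  = { x₁, x₃, x₅ } ∪ { x₂, x₃, x₅, x₆ }
  { x₂, x₃, x₄, x₅, x₆ }  = { x₂, x₄, x₆ } ∪ { x₂, x₃, x₅, x₆ }
  [11 total]
Pass 3 adds 3:
  { x₁ }  = S∖{ x₂, x₃, x₄, x₅, x₆ }
  { x₄ }  = S∖{ x₁, x₂, x₃, x₅, x₆ }
  { x₃, x₅ }  = S∖{ x₁, x₂, x₄, x₆ }
  [14 total]
Pass 4. New:
  { x₁, x₂, x₆ }  = { x₁ } ∪ { x₂, x₆ }
  { x₃, x₄, x₅ }  = { x₃, x₅ } ∪ { x₄ }
  [16 total]
After Pass 5 the family is unchanged; done.

Hence σ(𝒜) has 16 members: { {  }, { x₁ }, { x₄ }, { x₁, x₄ }, { x₂, x₆ }, { x₃, x₅ }, { x₁, x₂, x₆ }, { x₁, x₃, x₅ }, { x₂, x₄, x₆ }, { x₃, x₄, x₅ }, { x₁, x₂, x₄, x₆ }, { x₁, x₃, x₄, x₅ }, { x₂, x₃, x₅, x₆ }, { x₁, x₂, x₃, x₅, x₆ }, { x₂, x₃, x₄, x₅, x₆ }, S }.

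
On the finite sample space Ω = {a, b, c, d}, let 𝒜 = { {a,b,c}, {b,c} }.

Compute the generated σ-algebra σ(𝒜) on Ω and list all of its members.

σ(𝒜) = { ∅, {a}, {d}, {a,d}, {b,c}, {a,b,c}, {b,c,d}, Ω }

Check:
Take S₀ = 𝒜 ∪ {∅, Ω} = { ∅, {b,c}, {a,b,c}, Ω }.
Step 1 adds 2:
  {d}  = complement {a,b,c}
  {a,d}  = complement {b,c}
  — 6 sets.
Step 2: 1 new —
  {b,c,d}  = {b,c} ∪ {d}
  — 7 sets.
Step 3. New:
  {a}  = complement {b,c,d}
  — 8 sets.
Step 4: stable.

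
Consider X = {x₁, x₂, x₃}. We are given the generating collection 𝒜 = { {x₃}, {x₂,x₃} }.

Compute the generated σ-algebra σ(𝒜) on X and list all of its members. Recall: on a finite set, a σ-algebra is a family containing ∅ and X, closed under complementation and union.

Initial family (4 sets): { {}, {x₃}, {x₂,x₃}, X }.
Iteration 1 adds 2:
  {x₁}  = ᶜ of {x₂,x₃}
  {x₁,x₂}  = ᶜ of {x₃}
Iteration 2 (1 new):
  {x₁,x₃}  = {x₃} ∪ {x₁}
Iteration 3 adds 1:
  {x₂}  = ᶜ of {x₁,x₃}
Iteration 4 adds nothing — fixpoint reached.

σ(𝒜) = { {}, {x₁}, {x₂}, {x₃}, {x₁,x₂}, {x₁,x₃}, {x₂,x₃}, X }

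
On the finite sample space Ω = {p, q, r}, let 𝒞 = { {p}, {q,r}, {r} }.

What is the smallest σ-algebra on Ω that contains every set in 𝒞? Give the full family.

Take S₀ = 𝒞 ∪ {∅, Ω} = { {}, {p}, {r}, {q,r}, Ω }.
Iteration 1: +2 →
  {p,q}  = ᶜ of {r}
  {p,r}  = {r} ∪ {p}
Iteration 2 adds 1:
  {q}  = ᶜ of {p,r}
Iteration 3: stable.

|σ(𝒞)| = 8.  σ(𝒞) = { {}, {p}, {q}, {r}, {p,q}, {p,r}, {q,r}, Ω }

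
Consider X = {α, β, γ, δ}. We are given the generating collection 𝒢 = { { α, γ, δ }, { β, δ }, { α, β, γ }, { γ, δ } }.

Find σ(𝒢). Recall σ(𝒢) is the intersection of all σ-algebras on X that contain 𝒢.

Start: 𝒢 ∪ {∅, X} = { ∅, { β, δ }, { γ, δ }, { α, β, γ }, { α, γ, δ }, X }.
Round 1: +5 →
  { β }  = complement { α, γ, δ }
  { δ }  = complement { α, β, γ }
  { α, β }  = complement { γ, δ }
  { α, γ }  = complement { β, δ }
  { β, γ, δ }  = { γ, δ } ∪ { β, δ }
  |family| = 11
Round 2: +2 →
  { α }  = complement { β, γ, δ }
  { α, β, δ }  = { α, β } ∪ { δ }
  |family| = 13
Round 3 (2 new):
  { γ }  = complement { α, β, δ }
  { α, δ }  = { δ } ∪ { α }
  |family| = 15
Round 4. New:
  { β, γ }  = complement { α, δ }
  |family| = 16
Round 5 adds nothing — fixpoint reached.

|σ(𝒢)| = 16.  σ(𝒢) = { ∅, { α }, { β }, { γ }, { δ }, { α, β }, { α, γ }, { α, δ }, { β, γ }, { β, δ }, { γ, δ }, { α, β, γ }, { α, β, δ }, { α, γ, δ }, { β, γ, δ }, X }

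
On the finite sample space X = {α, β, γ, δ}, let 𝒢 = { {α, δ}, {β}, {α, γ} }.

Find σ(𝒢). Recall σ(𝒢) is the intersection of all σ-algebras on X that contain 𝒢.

Initial family (5 sets): { {}, {β}, {α, γ}, {α, δ}, X }.
Iteration 1: 5 new —
  {β, γ}  = complement {α, δ}
  {β, δ}  = complement {α, γ}
  {α, β, γ}  = {α, γ} ∪ {β}
  {α, β, δ}  = {α, δ} ∪ {β}
  {α, γ, δ}  = complement {β}
  (now 10)
Iteration 2. New:
  {γ}  = complement {α, β, δ}
  {δ}  = complement {α, β, γ}
  {β, γ, δ}  = {β, γ} ∪ {β, δ}
  (now 13)
Iteration 3: +2 →
  {α}  = complement {β, γ, δ}
  {γ, δ}  = {γ} ∪ {δ}
  (now 15)
Iteration 4: 1 new —
  {α, β}  = complement {γ, δ}
  (now 16)
Iteration 5 adds nothing — fixpoint reached.

Therefore σ(𝒢) = { {}, {α}, {β}, {γ}, {δ}, {α, β}, {α, γ}, {α, δ}, {β, γ}, {β, δ}, {γ, δ}, {α, β, γ}, {α, β, δ}, {α, γ, δ}, {β, γ, δ}, X } (|σ(𝒢)| = 16).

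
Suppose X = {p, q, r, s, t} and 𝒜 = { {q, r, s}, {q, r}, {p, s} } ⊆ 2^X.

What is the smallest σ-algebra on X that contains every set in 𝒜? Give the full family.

σ(𝒜) (16 sets): { {}, {p}, {s}, {t}, {p, s}, {p, t}, {q, r}, {s, t}, {p, q, r}, {p, s, t}, {q, r, s}, {q, r, t}, {p, q, r, s}, {p, q, r, t}, {q, r, s, t}, X }

Trace:
Seed the family with 𝒜 together with ∅ and X: { {}, {p, s}, {q, r}, {q, r, s}, X }.
Round 1: +4 →
  {p, t}  = X∖{q, r, s}
  {p, s, t}  = X∖{q, r}
  {q, r, t}  = X∖{p, s}
  {p, q, r, s}  = {q, r, s} ∪ {p, s}
Round 2: +3 →
  {t}  = X∖{p, q, r, s}
  {p, q, r, t}  = {q, r, t} ∪ {p, t}
  {q, r, s, t}  = {q, r, s} ∪ {q, r, t}
Round 3. New:
  {p}  = X∖{q, r, s, t}
  {s}  = X∖{p, q, r, t}
Round 4: 2 new —
  {s, t}  = {s} ∪ {t}
  {p, q, r}  = {q, r} ∪ {p}
Round 5: already closed under ᶜ and ∪.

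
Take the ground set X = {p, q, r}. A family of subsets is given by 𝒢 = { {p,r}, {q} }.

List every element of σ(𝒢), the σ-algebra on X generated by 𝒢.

Initial family (4 sets): { {}, {q}, {p,r}, X }.
After Round 1 the family is unchanged; done.

|σ(𝒢)| = 4.  σ(𝒢) = { {}, {q}, {p,r}, X }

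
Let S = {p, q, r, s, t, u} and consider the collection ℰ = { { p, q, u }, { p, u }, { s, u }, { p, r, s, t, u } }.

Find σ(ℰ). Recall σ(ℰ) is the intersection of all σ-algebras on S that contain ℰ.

σ(ℰ) (32 sets): { {  }, { p }, { q }, { s }, { u }, { p, q }, { p, s }, { p, u }, { q, s }, { q, u }, { r, t }, { s, u }, { p, q, s }, { p, q, u }, { p, r, t }, { p, s, u }, { q, r, t }, { q, s, u }, { r, s, t }, { r, t, u }, { p, q, r, t }, { p, q, s, u }, { p, r, s, t }, { p, r, t, u }, { q, r, s, t }, { q, r, t, u }, { r, s, t, u }, { p, q, r, s, t }, { p, q, r, t, u }, { p, r, s, t, u }, { q, r, s, t, u }, S }

Derivation:
Initial family (6 sets): { {  }, { p, u }, { s, u }, { p, q, u }, { p, r, s, t, u }, S }.
Pass 1 (6 new):
  { q }  = ᶜ of { p, r, s, t, u }
  { p, s, u }  = { p, u } ∪ { s, u }
  { r, s, t }  = ᶜ of { p, q, u }
  { p, q, r, t }  = ᶜ of { s, u }
  { p, q, s, u }  = { p, q, u } ∪ { s, u }
  { q, r, s, t }  = ᶜ of { p, u }
  |family| = 12
Pass 2 adds 7:
  { r, t }  = ᶜ of { p, q, s, u }
  { q, r, t }  = ᶜ of { p, s, u }
  { q, s, u }  = { q } ∪ { s, u }
  { r, s, t, u }  = { r, s, t } ∪ { s, u }
  { p, q, r, s, t }  = { r, s, t } ∪ { p, q, r, t }
  { p, q, r, t, u }  = { p, u } ∪ { p, q, r, t }
  { q, r, s, t, u }  = { q, r, s, t } ∪ { s, u }
  |family| = 19
Pass 3: +6 →
  { p }  = ᶜ of { q, r, s, t, u }
  { s }  = ᶜ of { p, q, r, t, u }
  { u }  = ᶜ of { p, q, r, s, t }
  { p, q }  = ᶜ of { r, s, t, u }
  { p, r, t }  = ᶜ of { q, s, u }
  { p, r, t, u }  = { p, u } ∪ { r, t }
  |family| = 25
Pass 4 adds 7:
  { p, s }  = { p } ∪ { s }
  { q, s }  = ᶜ of { p, r, t, u }
  { q, u }  = { q } ∪ { u }
  { p, q, s }  = { p, q } ∪ { s }
  { r, t, u }  = { u } ∪ { r, t }
  { p, r, s, t }  = { r, s, t } ∪ { p }
  { q, r, t, u }  = { u } ∪ { q, r, t }
  |family| = 32
After Pass 5 the family is unchanged; done.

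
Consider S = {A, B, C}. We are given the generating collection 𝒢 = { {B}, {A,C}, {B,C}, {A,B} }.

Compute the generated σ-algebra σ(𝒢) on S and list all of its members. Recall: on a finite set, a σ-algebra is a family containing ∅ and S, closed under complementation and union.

|σ(𝒢)| = 8.  σ(𝒢) = { {}, {A}, {B}, {C}, {A,B}, {A,C}, {B,C}, S }

Derivation:
Take S₀ = 𝒢 ∪ {∅, S} = { {}, {B}, {A,B}, {A,C}, {B,C}, S }.
Round 1. New:
  {A}  = ᶜ of {B,C}
  {C}  = ᶜ of {A,B}
  (now 8)
Round 2: already closed under ᶜ and ∪.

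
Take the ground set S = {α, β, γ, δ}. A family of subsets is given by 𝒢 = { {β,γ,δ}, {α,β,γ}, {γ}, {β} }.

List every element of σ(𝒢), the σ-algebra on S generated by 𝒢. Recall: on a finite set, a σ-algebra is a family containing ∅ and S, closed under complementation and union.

Answer: σ(𝒢) = { {}, {α}, {β}, {γ}, {δ}, {α,β}, {α,γ}, {α,δ}, {β,γ}, {β,δ}, {γ,δ}, {α,β,γ}, {α,β,δ}, {α,γ,δ}, {β,γ,δ}, S }

Working:
Begin from { {}, {β}, {γ}, {α,β,γ}, {β,γ,δ}, S } (that is, 𝒢 plus ∅ and S).
Step 1. New:
  {α}  = complement {β,γ,δ}
  {δ}  = complement {α,β,γ}
  {β,γ}  = {γ} ∪ {β}
  {α,β,δ}  = complement {γ}
  {α,γ,δ}  = complement {β}
  [11 total]
Step 2 adds 5:
  {α,β}  = {β} ∪ {α}
  {α,γ}  = {γ} ∪ {α}
  {α,δ}  = complement {β,γ}
  {β,δ}  = {β} ∪ {δ}
  {γ,δ}  = {γ} ∪ {δ}
  [16 total]
Step 3: no new sets; the family is a σ-algebra.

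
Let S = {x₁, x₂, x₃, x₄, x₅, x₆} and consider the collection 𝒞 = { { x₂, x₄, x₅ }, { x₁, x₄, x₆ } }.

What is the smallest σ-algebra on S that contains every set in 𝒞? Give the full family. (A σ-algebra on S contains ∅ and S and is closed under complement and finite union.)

σ(𝒞) (16 sets): { {}, { x₃ }, { x₄ }, { x₁, x₆ }, { x₂, x₅ }, { x₃, x₄ }, { x₁, x₃, x₆ }, { x₁, x₄, x₆ }, { x₂, x₃, x₅ }, { x₂, x₄, x₅ }, { x₁, x₂, x₅, x₆ }, { x₁, x₃, x₄, x₆ }, { x₂, x₃, x₄, x₅ }, { x₁, x₂, x₃, x₅, x₆ }, { x₁, x₂, x₄, x₅, x₆ }, S }

Check:
Initial family (4 sets): { {}, { x₁, x₄, x₆ }, { x₂, x₄, x₅ }, S }.
Iteration 1 adds 3:
  { x₁, x₃, x₆ }  = { x₂, x₄, x₅ }ᶜ
  { x₂, x₃, x₅ }  = { x₁, x₄, x₆ }ᶜ
  { x₁, x₂, x₄, x₅, x₆ }  = { x₂, x₄, x₅ } ∪ { x₁, x₄, x₆ }
Iteration 2: 4 new —
  { x₃ }  = { x₁, x₂, x₄, x₅, x₆ }ᶜ
  { x₁, x₃, x₄, x₆ }  = { x₁, x₃, x₆ } ∪ { x₁, x₄, x₆ }
  { x₂, x₃, x₄, x₅ }  = { x₂, x₃, x₅ } ∪ { x₂, x₄, x₅ }
  { x₁, x₂, x₃, x₅, x₆ }  = { x₂, x₃, x₅ } ∪ { x₁, x₃, x₆ }
Iteration 3 adds 3:
  { x₄ }  = { x₁, x₂, x₃, x₅, x₆ }ᶜ
  { x₁, x₆ }  = { x₂, x₃, x₄, x₅ }ᶜ
  { x₂, x₅ }  = { x₁, x₃, x₄, x₆ }ᶜ
Iteration 4. New:
  { x₃, x₄ }  = { x₃ } ∪ { x₄ }
  { x₁, x₂, x₅, x₆ }  = { x₂, x₅ } ∪ { x₁, x₆ }
Iteration 5: already closed under ᶜ and ∪.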